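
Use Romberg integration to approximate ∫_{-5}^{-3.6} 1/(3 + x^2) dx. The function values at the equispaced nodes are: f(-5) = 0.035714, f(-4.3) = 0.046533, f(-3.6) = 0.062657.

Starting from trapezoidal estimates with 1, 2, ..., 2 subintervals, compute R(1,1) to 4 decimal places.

R(0,0) (trapezoid, 1 panel, h=1.4000): 0.068860
R(1,0) (trapezoid, 2 panels, h=0.7000): 0.067003
R(1,1) = 0.067003 + (0.067003 − 0.068860)/3 = 0.066384

0.0664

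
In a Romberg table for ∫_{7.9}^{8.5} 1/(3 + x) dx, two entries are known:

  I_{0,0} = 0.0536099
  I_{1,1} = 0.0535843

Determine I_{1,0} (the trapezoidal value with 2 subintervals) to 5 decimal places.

From I_{1,1} = (4·I_{1,0} − I_{0,0})/3, solve for I_{1,0}:
4·I_{1,0} = 3·0.0535843 + 0.0536099 = 0.2143628
I_{1,0} = 0.0535907

0.05359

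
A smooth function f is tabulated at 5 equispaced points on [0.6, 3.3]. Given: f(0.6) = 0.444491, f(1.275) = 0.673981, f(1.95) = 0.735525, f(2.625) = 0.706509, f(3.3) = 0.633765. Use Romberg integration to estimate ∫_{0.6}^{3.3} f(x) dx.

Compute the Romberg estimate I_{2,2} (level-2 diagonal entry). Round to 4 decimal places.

I_{0,0} (trapezoid, 1 panel, h=2.7000): 1.455646
I_{1,0} (trapezoid, 2 panels, h=1.3500): 1.720782
I_{2,0} (trapezoid, 4 panels, h=0.6750): 1.792222
I_{1,1} = 1.720782 + (1.720782 − 1.455646)/3 = 1.809161
I_{2,1} = 1.792222 + (1.792222 − 1.720782)/3 = 1.816035
I_{2,2} = 1.816035 + (1.816035 − 1.809161)/15 = 1.816493

1.8165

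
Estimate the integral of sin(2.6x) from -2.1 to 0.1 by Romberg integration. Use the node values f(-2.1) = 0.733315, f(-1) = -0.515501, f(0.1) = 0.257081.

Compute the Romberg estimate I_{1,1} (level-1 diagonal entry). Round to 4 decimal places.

I_{0,0} (trapezoid, 1 panel, h=2.2000): 1.089436
I_{1,0} (trapezoid, 2 panels, h=1.1000): -0.022333
I_{1,1} = -0.022333 + (-0.022333 − 1.089436)/3 = -0.392923

-0.3929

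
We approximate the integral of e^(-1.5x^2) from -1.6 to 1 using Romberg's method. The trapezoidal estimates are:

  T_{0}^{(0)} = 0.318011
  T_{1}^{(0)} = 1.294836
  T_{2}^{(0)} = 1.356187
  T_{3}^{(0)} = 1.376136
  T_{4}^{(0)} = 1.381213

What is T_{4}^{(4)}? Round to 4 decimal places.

1.3829

Richardson extrapolation on the trapezoidal column (denominator 4−1=3):
T_{1}^{(1)} = (4·1.294836 − 0.318011) / 3 = 1.620444
T_{2}^{(1)} = 1.356187 + (1.356187 − 1.294836)/3 = 1.376637
T_{3}^{(1)} = 1.376136 + (1.376136 − 1.356187)/3 = 1.382786
T_{4}^{(1)} = 1.381213 + (1.381213 − 1.376136)/3 = 1.382905
T_{2}^{(2)} = 1.376637 + (1.376637 − 1.620444)/15 = 1.360383
T_{3}^{(2)} = 1.382786 + (1.382786 − 1.376637)/15 = 1.383196
T_{4}^{(2)} = 1.382905 + (1.382905 − 1.382786)/15 = 1.382913
T_{3}^{(3)} = 1.383196 + (1.383196 − 1.360383)/63 = 1.383558
T_{4}^{(3)} = (64·1.382913 − 1.383196) / 63 = 1.382909
T_{4}^{(4)} = 1.382909 + (1.382909 − 1.383558)/255 = 1.382906
(Column j=1 coincides with Simpson's rule on the same nodes.)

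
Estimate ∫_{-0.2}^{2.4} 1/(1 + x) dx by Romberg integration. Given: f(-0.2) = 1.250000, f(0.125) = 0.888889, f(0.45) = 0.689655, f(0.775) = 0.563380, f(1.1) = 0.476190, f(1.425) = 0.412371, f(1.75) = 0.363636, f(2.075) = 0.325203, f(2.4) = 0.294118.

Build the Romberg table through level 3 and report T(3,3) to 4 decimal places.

T(0,0) (trapezoid, 1 panel, h=2.6000): 2.007353
T(1,0) (trapezoid, 2 panels, h=1.3000): 1.622724
T(2,0) (trapezoid, 4 panels, h=0.6500): 1.496001
T(3,0) (trapezoid, 8 panels, h=0.3250): 1.459699
T(1,1) = 1.622724 + (1.622724 − 2.007353)/3 = 1.494514
T(2,1) = 1.496001 + (1.496001 − 1.622724)/3 = 1.453760
T(3,1) = 1.459699 + (1.459699 − 1.496001)/3 = 1.447598
T(2,2) = 1.453760 + (1.453760 − 1.494514)/15 = 1.451043
T(3,2) = 1.447598 + (1.447598 − 1.453760)/15 = 1.447187
T(3,3) = 1.447187 + (1.447187 − 1.451043)/63 = 1.447126

1.4471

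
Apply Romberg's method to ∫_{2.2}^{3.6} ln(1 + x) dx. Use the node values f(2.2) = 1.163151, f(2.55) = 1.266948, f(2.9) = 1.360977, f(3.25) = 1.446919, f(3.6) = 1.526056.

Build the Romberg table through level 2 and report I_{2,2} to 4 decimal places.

I_{0,0} (trapezoid, 1 panel, h=1.4000): 1.882445
I_{1,0} (trapezoid, 2 panels, h=0.7000): 1.893906
I_{2,0} (trapezoid, 4 panels, h=0.3500): 1.896807
I_{1,1} = 1.893906 + (1.893906 − 1.882445)/3 = 1.897726
I_{2,1} = 1.896807 + (1.896807 − 1.893906)/3 = 1.897774
I_{2,2} = 1.897774 + (1.897774 − 1.897726)/15 = 1.897777

1.8978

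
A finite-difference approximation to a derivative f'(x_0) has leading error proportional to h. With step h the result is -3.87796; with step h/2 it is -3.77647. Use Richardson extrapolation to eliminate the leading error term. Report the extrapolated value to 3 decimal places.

-3.675

The leading error scales as h; refining by a factor of 2 reduces it by 2^1 = 2.
Extrapolated value = (2·A(h/2) − A(h)) / (2 − 1)
= (2·(-3.77647) − (-3.87796)) / 1
= -3.67498 / 1 = -3.67498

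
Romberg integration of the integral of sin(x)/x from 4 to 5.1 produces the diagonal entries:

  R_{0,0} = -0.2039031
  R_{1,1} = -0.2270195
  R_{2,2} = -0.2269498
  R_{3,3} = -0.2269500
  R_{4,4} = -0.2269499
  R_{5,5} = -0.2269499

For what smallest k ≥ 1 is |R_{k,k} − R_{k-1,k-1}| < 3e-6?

|R_{1,1} − R_{0,0}| = 0.0231164 ≥ 3e-6
|R_{2,2} − R_{1,1}| = 0.0000697 ≥ 3e-6
|R_{3,3} − R_{2,2}| = 0.0000002 < 3e-6

k = 3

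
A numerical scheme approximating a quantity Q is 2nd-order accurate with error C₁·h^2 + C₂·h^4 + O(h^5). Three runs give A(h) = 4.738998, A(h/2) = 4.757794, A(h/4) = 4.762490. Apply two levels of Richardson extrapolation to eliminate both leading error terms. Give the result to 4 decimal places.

4.7641

First eliminate the h^2 term (factor 2^2 = 4):
  B₁ = (4·4.757794 − 4.738998)/3 = 4.764059
  B₂ = (4·4.762490 − 4.757794)/3 = 4.764055
Then eliminate the h^4 term (factor 2^4 = 16):
  (16·4.764055 − 4.764059)/15 = 4.764055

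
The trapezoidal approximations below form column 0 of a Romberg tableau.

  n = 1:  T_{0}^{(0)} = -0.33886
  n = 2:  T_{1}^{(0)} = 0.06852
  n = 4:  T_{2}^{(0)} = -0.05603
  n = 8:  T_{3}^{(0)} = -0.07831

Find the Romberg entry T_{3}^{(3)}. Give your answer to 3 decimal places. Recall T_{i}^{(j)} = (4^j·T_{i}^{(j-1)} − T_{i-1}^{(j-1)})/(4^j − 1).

Richardson extrapolation on the trapezoidal column (denominator 4−1=3):
T_{1}^{(1)} = (4·0.06852 − (-0.33886)) / 3 = 0.20431
T_{2}^{(1)} = -0.05603 + (-0.05603 − 0.06852)/3 = -0.09755
T_{3}^{(1)} = -0.07831 + (-0.07831 − (-0.05603))/3 = -0.08574
T_{2}^{(2)} = (16·(-0.09755) − 0.20431) / 15 = -0.11767
T_{3}^{(2)} = -0.08574 + (-0.08574 − (-0.09755))/15 = -0.08495
T_{3}^{(3)} = (64·(-0.08495) − (-0.11767)) / 63 = -0.08443

-0.084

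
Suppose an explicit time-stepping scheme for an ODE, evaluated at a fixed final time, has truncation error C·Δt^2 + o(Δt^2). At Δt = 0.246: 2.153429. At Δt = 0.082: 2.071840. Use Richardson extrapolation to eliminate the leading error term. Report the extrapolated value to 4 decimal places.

2.0616

Extrapolated value = (9·A(Δt/3) − A(Δt)) / (9 − 1)
= (9·2.071840 − 2.153429) / 8
= 16.493131 / 8 = 2.061641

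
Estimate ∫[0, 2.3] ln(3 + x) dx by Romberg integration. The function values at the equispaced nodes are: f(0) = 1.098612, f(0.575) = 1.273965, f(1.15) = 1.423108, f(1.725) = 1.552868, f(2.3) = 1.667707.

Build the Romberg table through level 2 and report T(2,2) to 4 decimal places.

T(0,0) (trapezoid, 1 panel, h=2.3000): 3.181267
T(1,0) (trapezoid, 2 panels, h=1.1500): 3.227208
T(2,0) (trapezoid, 4 panels, h=0.5750): 3.239033
T(1,1) = 3.227208 + (3.227208 − 3.181267)/3 = 3.242522
T(2,1) = 3.239033 + (3.239033 − 3.227208)/3 = 3.242975
T(2,2) = 3.242975 + (3.242975 − 3.242522)/15 = 3.243005

3.2430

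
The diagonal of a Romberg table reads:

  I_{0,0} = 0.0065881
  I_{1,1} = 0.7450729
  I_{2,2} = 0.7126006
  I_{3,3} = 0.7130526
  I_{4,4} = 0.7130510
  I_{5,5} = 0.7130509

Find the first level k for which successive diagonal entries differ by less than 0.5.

|I_{1,1} − I_{0,0}| = 0.7384848 ≥ 0.5
|I_{2,2} − I_{1,1}| = 0.0324723 < 0.5

k = 2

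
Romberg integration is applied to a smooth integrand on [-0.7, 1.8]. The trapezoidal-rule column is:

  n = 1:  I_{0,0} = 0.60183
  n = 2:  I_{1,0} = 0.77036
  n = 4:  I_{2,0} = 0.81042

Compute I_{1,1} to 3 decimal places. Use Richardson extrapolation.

Richardson extrapolation on the trapezoidal column (denominator 4−1=3):
I_{1,1} = 0.77036 + (0.77036 − 0.60183)/3 = 0.82654
(Column j=1 coincides with Simpson's rule on the same nodes.)

0.827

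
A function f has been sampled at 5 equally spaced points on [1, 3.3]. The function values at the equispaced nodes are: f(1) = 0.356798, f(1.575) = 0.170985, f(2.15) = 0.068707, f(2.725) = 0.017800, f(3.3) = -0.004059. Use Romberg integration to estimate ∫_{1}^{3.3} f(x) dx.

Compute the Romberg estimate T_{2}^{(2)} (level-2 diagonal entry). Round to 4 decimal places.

T_{0}^{(0)} (trapezoid, 1 panel, h=2.3000): 0.405650
T_{1}^{(0)} (trapezoid, 2 panels, h=1.1500): 0.281838
T_{2}^{(0)} (trapezoid, 4 panels, h=0.5750): 0.249470
T_{1}^{(1)} = 0.281838 + (0.281838 − 0.405650)/3 = 0.240567
T_{2}^{(1)} = 0.249470 + (0.249470 − 0.281838)/3 = 0.238681
T_{2}^{(2)} = 0.238681 + (0.238681 − 0.240567)/15 = 0.238555

0.2386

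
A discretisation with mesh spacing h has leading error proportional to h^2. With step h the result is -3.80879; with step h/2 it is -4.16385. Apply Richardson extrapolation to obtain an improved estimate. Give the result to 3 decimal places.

-4.282

The leading error scales as h^2; refining by a factor of 2 reduces it by 2^2 = 4.
Extrapolated value = (4·A(h/2) − A(h)) / (4 − 1)
= (4·(-4.16385) − (-3.80879)) / 3
= -12.84661 / 3 = -4.28220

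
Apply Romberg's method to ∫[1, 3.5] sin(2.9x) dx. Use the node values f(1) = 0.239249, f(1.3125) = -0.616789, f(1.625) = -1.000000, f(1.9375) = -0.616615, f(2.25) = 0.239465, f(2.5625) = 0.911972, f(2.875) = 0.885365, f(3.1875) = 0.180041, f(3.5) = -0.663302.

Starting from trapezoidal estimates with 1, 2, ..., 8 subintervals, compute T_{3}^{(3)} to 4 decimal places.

T_{0}^{(0)} (trapezoid, 1 panel, h=2.5000): -0.530066
T_{1}^{(0)} (trapezoid, 2 panels, h=1.2500): 0.034298
T_{2}^{(0)} (trapezoid, 4 panels, h=0.6250): -0.054498
T_{3}^{(0)} (trapezoid, 8 panels, h=0.3125): -0.071434
T_{1}^{(1)} = 0.034298 + (0.034298 − (-0.530066))/3 = 0.222419
T_{2}^{(1)} = -0.054498 + (-0.054498 − 0.034298)/3 = -0.084097
T_{3}^{(1)} = -0.071434 + (-0.071434 − (-0.054498))/3 = -0.077079
T_{2}^{(2)} = -0.084097 + (-0.084097 − 0.222419)/15 = -0.104531
T_{3}^{(2)} = -0.077079 + (-0.077079 − (-0.084097))/15 = -0.076611
T_{3}^{(3)} = -0.076611 + (-0.076611 − (-0.104531))/63 = -0.076168

-0.0762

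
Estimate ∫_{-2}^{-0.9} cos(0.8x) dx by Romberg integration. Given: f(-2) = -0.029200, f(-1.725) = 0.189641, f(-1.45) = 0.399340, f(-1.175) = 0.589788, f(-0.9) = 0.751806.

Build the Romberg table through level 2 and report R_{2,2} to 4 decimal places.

R_{0,0} (trapezoid, 1 panel, h=1.1000): 0.397433
R_{1,0} (trapezoid, 2 panels, h=0.5500): 0.418354
R_{2,0} (trapezoid, 4 panels, h=0.2750): 0.423520
R_{1,1} = 0.418354 + (0.418354 − 0.397433)/3 = 0.425328
R_{2,1} = 0.423520 + (0.423520 − 0.418354)/3 = 0.425242
R_{2,2} = 0.425242 + (0.425242 − 0.425328)/15 = 0.425236

0.4252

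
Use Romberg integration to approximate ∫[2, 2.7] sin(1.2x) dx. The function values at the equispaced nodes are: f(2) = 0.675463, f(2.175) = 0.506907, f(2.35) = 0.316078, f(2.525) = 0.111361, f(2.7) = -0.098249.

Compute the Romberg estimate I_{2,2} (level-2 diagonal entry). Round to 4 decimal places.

0.2148

I_{0,0} (trapezoid, 1 panel, h=0.7000): 0.202025
I_{1,0} (trapezoid, 2 panels, h=0.3500): 0.211640
I_{2,0} (trapezoid, 4 panels, h=0.1750): 0.214017
I_{1,1} = 0.211640 + (0.211640 − 0.202025)/3 = 0.214845
I_{2,1} = 0.214017 + (0.214017 − 0.211640)/3 = 0.214809
I_{2,2} = 0.214809 + (0.214809 − 0.214845)/15 = 0.214807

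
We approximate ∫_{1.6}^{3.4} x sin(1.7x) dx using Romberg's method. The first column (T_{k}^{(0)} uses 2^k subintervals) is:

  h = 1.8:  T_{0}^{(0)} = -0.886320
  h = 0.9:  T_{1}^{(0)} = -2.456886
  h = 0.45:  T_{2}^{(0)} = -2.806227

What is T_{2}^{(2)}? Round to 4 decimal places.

-2.9188

T_{1}^{(1)} = (4·(-2.456886) − (-0.886320)) / 3 = -2.980408
T_{2}^{(1)} = (4·(-2.806227) − (-2.456886)) / 3 = -2.922674
T_{2}^{(2)} = -2.922674 + (-2.922674 − (-2.980408))/15 = -2.918825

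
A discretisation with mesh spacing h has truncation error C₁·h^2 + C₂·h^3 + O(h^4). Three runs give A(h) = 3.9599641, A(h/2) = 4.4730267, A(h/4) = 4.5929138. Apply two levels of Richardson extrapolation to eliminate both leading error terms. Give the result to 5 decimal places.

First eliminate the h^2 term (factor 2^2 = 4):
  B₁ = (4·4.4730267 − 3.9599641)/3 = 4.6440476
  B₂ = (4·4.5929138 − 4.4730267)/3 = 4.6328762
Then eliminate the h^3 term (factor 2^3 = 8):
  (8·4.6328762 − 4.6440476)/7 = 4.6312803

4.63128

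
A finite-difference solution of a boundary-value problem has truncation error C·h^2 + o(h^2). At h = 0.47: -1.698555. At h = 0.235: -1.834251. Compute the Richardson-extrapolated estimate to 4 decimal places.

The leading error scales as h^2; refining by a factor of 2 reduces it by 2^2 = 4.
Extrapolated value = (4·A(h/2) − A(h)) / (4 − 1)
= (4·(-1.834251) − (-1.698555)) / 3
= -5.638449 / 3 = -1.879483

-1.8795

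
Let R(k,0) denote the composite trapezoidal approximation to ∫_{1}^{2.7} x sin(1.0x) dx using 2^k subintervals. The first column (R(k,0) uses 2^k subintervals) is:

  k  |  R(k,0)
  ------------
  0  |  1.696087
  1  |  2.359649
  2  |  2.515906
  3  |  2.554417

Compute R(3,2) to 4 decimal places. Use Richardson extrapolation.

2.5672

Richardson extrapolation on the trapezoidal column (denominator 4−1=3):
R(2,1) = 2.515906 + (2.515906 − 2.359649)/3 = 2.567992
R(3,1) = (4·2.554417 − 2.515906) / 3 = 2.567254
R(3,2) = 2.567254 + (2.567254 − 2.567992)/15 = 2.567205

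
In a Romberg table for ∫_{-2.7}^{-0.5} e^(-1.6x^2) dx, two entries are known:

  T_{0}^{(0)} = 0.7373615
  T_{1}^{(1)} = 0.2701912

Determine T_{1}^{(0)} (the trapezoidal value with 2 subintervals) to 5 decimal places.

From T_{1}^{(1)} = (4·T_{1}^{(0)} − T_{0}^{(0)})/3, solve for T_{1}^{(0)}:
4·T_{1}^{(0)} = 3·0.2701912 + 0.7373615 = 1.5479351
T_{1}^{(0)} = 0.3869838

0.38698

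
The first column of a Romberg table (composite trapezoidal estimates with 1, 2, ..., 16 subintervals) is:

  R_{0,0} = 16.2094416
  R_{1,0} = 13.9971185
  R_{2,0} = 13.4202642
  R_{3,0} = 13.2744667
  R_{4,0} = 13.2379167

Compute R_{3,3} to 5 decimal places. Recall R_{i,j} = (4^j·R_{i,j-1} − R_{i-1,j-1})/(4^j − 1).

R_{1,1} = (4·13.9971185 − 16.2094416) / 3 = 13.2596775
R_{2,1} = (4·13.4202642 − 13.9971185) / 3 = 13.2279794
R_{3,1} = 13.2744667 + (13.2744667 − 13.4202642)/3 = 13.2258675
R_{2,2} = (16·13.2279794 − 13.2596775) / 15 = 13.2258662
R_{3,2} = 13.2258675 + (13.2258675 − 13.2279794)/15 = 13.2257267
R_{3,3} = 13.2257267 + (13.2257267 − 13.2258662)/63 = 13.2257245
(Column j=1 coincides with Simpson's rule on the same nodes.)

13.22572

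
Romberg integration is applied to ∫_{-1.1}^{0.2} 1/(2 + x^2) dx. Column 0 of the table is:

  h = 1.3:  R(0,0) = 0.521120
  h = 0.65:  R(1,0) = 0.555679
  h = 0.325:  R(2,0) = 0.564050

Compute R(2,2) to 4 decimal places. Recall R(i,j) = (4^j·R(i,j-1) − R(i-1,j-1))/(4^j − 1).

0.5668

Richardson extrapolation on the trapezoidal column (denominator 4−1=3):
R(1,1) = (4·0.555679 − 0.521120) / 3 = 0.567199
R(2,1) = 0.564050 + (0.564050 − 0.555679)/3 = 0.566840
R(2,2) = 0.566840 + (0.566840 − 0.567199)/15 = 0.566816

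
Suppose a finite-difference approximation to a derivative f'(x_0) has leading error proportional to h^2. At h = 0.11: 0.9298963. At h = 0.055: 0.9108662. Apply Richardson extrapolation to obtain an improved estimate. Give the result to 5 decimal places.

0.90452

The leading error scales as h^2; refining by a factor of 2 reduces it by 2^2 = 4.
Extrapolated value = (4·A(h/2) − A(h)) / (4 − 1)
= (4·0.9108662 − 0.9298963) / 3
= 2.7135685 / 3 = 0.9045228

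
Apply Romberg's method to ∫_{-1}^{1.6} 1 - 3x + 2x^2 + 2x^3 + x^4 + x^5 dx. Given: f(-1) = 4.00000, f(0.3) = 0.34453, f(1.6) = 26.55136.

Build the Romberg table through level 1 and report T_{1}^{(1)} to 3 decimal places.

13.836

T_{0}^{(0)} (trapezoid, 1 panel, h=2.6000): 39.71677
T_{1}^{(0)} (trapezoid, 2 panels, h=1.3000): 20.30627
T_{1}^{(1)} = 20.30627 + (20.30627 − 39.71677)/3 = 13.83610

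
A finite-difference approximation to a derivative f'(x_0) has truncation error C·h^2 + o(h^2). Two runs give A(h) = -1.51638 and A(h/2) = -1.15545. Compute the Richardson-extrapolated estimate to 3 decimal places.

The leading error scales as h^2; refining by a factor of 2 reduces it by 2^2 = 4.
Extrapolated value = (4·A(h/2) − A(h)) / (4 − 1)
= (4·(-1.15545) − (-1.51638)) / 3
= -3.10542 / 3 = -1.03514

-1.035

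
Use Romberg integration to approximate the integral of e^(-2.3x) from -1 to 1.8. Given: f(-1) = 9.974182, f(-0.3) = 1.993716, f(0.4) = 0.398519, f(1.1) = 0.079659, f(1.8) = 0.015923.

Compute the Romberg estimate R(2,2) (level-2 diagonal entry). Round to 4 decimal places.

R(0,0) (trapezoid, 1 panel, h=2.8000): 13.986147
R(1,0) (trapezoid, 2 panels, h=1.4000): 7.551000
R(2,0) (trapezoid, 4 panels, h=0.7000): 5.226863
R(1,1) = 7.551000 + (7.551000 − 13.986147)/3 = 5.405951
R(2,1) = 5.226863 + (5.226863 − 7.551000)/3 = 4.452151
R(2,2) = 4.452151 + (4.452151 − 5.405951)/15 = 4.388564

4.3886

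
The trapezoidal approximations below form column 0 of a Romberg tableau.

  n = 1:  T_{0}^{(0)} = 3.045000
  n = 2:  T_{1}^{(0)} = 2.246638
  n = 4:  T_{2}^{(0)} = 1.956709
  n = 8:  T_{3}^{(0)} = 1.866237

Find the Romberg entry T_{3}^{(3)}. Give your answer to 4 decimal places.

1.8342

Richardson extrapolation on the trapezoidal column (denominator 4−1=3):
T_{1}^{(1)} = 2.246638 + (2.246638 − 3.045000)/3 = 1.980517
T_{2}^{(1)} = 1.956709 + (1.956709 − 2.246638)/3 = 1.860066
T_{3}^{(1)} = (4·1.866237 − 1.956709) / 3 = 1.836080
T_{2}^{(2)} = (16·1.860066 − 1.980517) / 15 = 1.852036
T_{3}^{(2)} = 1.836080 + (1.836080 − 1.860066)/15 = 1.834481
T_{3}^{(3)} = (64·1.834481 − 1.852036) / 63 = 1.834202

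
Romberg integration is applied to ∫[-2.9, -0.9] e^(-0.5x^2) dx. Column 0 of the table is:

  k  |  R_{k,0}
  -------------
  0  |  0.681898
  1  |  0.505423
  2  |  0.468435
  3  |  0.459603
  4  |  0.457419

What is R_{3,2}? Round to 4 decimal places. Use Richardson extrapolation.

Richardson extrapolation on the trapezoidal column (denominator 4−1=3):
R_{2,1} = (4·0.468435 − 0.505423) / 3 = 0.456106
R_{3,1} = (4·0.459603 − 0.468435) / 3 = 0.456659
R_{3,2} = (16·0.456659 − 0.456106) / 15 = 0.456696

0.4567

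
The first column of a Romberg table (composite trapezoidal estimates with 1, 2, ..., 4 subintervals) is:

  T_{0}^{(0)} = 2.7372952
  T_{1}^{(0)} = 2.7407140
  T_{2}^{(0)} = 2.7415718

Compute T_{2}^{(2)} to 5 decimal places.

T_{1}^{(1)} = 2.7407140 + (2.7407140 − 2.7372952)/3 = 2.7418536
T_{2}^{(1)} = 2.7415718 + (2.7415718 − 2.7407140)/3 = 2.7418577
T_{2}^{(2)} = 2.7418577 + (2.7418577 − 2.7418536)/15 = 2.7418580

2.74186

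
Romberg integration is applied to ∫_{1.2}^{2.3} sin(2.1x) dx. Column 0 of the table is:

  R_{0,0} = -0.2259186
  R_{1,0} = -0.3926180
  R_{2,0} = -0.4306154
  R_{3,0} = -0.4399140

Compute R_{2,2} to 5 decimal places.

R_{1,1} = -0.3926180 + (-0.3926180 − (-0.2259186))/3 = -0.4481845
R_{2,1} = (4·(-0.4306154) − (-0.3926180)) / 3 = -0.4432812
R_{2,2} = (16·(-0.4432812) − (-0.4481845)) / 15 = -0.4429543

-0.44295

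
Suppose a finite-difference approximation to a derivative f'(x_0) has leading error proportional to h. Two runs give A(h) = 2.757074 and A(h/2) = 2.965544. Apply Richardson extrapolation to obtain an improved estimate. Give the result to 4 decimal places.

3.1740

Extrapolated value = (2·A(h/2) − A(h)) / (2 − 1)
= (2·2.965544 − 2.757074) / 1
= 3.174014 / 1 = 3.174014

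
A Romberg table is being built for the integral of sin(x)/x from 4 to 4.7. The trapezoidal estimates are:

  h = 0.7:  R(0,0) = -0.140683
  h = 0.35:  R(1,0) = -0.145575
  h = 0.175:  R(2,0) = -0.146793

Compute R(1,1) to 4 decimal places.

-0.1472

Richardson extrapolation on the trapezoidal column (denominator 4−1=3):
R(1,1) = -0.145575 + (-0.145575 − (-0.140683))/3 = -0.147206
(Column j=1 coincides with Simpson's rule on the same nodes.)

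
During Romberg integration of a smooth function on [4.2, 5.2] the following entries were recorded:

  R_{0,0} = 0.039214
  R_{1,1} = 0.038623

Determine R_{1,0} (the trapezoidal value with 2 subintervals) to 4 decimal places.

0.0388

From R_{1,1} = (4·R_{1,0} − R_{0,0})/3, solve for R_{1,0}:
4·R_{1,0} = 3·0.038623 + 0.039214 = 0.155083
R_{1,0} = 0.038771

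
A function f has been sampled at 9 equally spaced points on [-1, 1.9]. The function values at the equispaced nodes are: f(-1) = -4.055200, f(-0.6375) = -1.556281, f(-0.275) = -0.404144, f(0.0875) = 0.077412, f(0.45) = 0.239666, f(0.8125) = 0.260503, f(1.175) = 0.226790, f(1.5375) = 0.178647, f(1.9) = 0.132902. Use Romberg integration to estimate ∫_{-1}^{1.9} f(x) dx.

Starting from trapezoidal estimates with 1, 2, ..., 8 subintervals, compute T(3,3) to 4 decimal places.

-0.9584

T(0,0) (trapezoid, 1 panel, h=2.9000): -5.687332
T(1,0) (trapezoid, 2 panels, h=1.4500): -2.496150
T(2,0) (trapezoid, 4 panels, h=0.7250): -1.376657
T(3,0) (trapezoid, 8 panels, h=0.3625): -1.065227
T(1,1) = -2.496150 + (-2.496150 − (-5.687332))/3 = -1.432423
T(2,1) = -1.376657 + (-1.376657 − (-2.496150))/3 = -1.003493
T(3,1) = -1.065227 + (-1.065227 − (-1.376657))/3 = -0.961417
T(2,2) = -1.003493 + (-1.003493 − (-1.432423))/15 = -0.974898
T(3,2) = -0.961417 + (-0.961417 − (-1.003493))/15 = -0.958612
T(3,3) = -0.958612 + (-0.958612 − (-0.974898))/63 = -0.958353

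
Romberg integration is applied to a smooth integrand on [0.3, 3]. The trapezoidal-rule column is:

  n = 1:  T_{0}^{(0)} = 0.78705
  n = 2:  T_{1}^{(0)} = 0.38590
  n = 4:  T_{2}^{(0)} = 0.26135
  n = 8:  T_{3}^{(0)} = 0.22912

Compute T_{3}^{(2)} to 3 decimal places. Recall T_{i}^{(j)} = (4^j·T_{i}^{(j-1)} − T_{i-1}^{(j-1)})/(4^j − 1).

0.218

Richardson extrapolation on the trapezoidal column (denominator 4−1=3):
T_{2}^{(1)} = 0.26135 + (0.26135 − 0.38590)/3 = 0.21983
T_{3}^{(1)} = 0.22912 + (0.22912 − 0.26135)/3 = 0.21838
T_{3}^{(2)} = (16·0.21838 − 0.21983) / 15 = 0.21828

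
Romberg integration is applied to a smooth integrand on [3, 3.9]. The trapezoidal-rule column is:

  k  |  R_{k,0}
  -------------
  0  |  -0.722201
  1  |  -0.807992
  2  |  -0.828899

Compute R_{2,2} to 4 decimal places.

-0.8358

R_{1,1} = -0.807992 + (-0.807992 − (-0.722201))/3 = -0.836589
R_{2,1} = (4·(-0.828899) − (-0.807992)) / 3 = -0.835868
R_{2,2} = -0.835868 + (-0.835868 − (-0.836589))/15 = -0.835820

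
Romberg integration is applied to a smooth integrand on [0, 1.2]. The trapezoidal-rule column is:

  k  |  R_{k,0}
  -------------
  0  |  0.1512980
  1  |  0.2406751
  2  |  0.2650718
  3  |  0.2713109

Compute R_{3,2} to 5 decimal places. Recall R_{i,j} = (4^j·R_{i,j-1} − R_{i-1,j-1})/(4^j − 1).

0.27340

Richardson extrapolation on the trapezoidal column (denominator 4−1=3):
R_{2,1} = 0.2650718 + (0.2650718 − 0.2406751)/3 = 0.2732040
R_{3,1} = (4·0.2713109 − 0.2650718) / 3 = 0.2733906
R_{3,2} = 0.2733906 + (0.2733906 − 0.2732040)/15 = 0.2734030
(Column j=1 coincides with Simpson's rule on the same nodes.)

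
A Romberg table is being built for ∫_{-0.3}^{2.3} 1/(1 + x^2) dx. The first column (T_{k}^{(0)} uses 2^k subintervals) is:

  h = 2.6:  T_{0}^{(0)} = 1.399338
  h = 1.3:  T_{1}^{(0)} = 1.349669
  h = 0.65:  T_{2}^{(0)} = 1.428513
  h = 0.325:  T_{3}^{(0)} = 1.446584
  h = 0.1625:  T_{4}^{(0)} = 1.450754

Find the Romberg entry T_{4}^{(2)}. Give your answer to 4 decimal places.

1.4521

Richardson extrapolation on the trapezoidal column (denominator 4−1=3):
T_{3}^{(1)} = (4·1.446584 − 1.428513) / 3 = 1.452608
T_{4}^{(1)} = (4·1.450754 − 1.446584) / 3 = 1.452144
T_{4}^{(2)} = 1.452144 + (1.452144 − 1.452608)/15 = 1.452113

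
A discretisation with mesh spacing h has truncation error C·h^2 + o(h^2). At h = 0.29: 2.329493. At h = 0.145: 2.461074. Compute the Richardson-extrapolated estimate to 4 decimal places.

2.5049

The leading error scales as h^2; refining by a factor of 2 reduces it by 2^2 = 4.
Extrapolated value = (4·A(h/2) − A(h)) / (4 − 1)
= (4·2.461074 − 2.329493) / 3
= 7.514803 / 3 = 2.504934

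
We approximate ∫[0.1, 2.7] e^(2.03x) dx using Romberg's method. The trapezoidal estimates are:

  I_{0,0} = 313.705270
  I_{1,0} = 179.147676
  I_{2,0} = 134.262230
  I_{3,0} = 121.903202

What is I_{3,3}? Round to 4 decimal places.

Richardson extrapolation on the trapezoidal column (denominator 4−1=3):
I_{1,1} = (4·179.147676 − 313.705270) / 3 = 134.295145
I_{2,1} = (4·134.262230 − 179.147676) / 3 = 119.300415
I_{3,1} = 121.903202 + (121.903202 − 134.262230)/3 = 117.783526
I_{2,2} = 119.300415 + (119.300415 − 134.295145)/15 = 118.300766
I_{3,2} = (16·117.783526 − 119.300415) / 15 = 117.682400
I_{3,3} = 117.682400 + (117.682400 − 118.300766)/63 = 117.672585
(Column j=1 coincides with Simpson's rule on the same nodes.)

117.6726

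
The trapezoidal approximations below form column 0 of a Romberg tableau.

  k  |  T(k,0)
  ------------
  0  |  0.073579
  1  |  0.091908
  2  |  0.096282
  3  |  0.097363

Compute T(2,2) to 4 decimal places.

0.0977

Richardson extrapolation on the trapezoidal column (denominator 4−1=3):
T(1,1) = 0.091908 + (0.091908 − 0.073579)/3 = 0.098018
T(2,1) = (4·0.096282 − 0.091908) / 3 = 0.097740
T(2,2) = (16·0.097740 − 0.098018) / 15 = 0.097721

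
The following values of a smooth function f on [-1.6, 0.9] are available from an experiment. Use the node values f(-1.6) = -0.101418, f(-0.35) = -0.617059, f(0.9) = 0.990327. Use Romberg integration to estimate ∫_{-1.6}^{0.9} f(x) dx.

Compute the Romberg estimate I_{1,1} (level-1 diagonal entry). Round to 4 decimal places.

-0.6581

I_{0,0} (trapezoid, 1 panel, h=2.5000): 1.111136
I_{1,0} (trapezoid, 2 panels, h=1.2500): -0.215756
I_{1,1} = -0.215756 + (-0.215756 − 1.111136)/3 = -0.658053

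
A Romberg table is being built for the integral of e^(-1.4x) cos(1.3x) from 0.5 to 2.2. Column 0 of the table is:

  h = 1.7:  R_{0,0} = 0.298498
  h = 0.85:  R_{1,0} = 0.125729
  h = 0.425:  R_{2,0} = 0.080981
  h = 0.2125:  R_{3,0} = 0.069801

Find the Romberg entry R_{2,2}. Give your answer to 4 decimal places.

Richardson extrapolation on the trapezoidal column (denominator 4−1=3):
R_{1,1} = (4·0.125729 − 0.298498) / 3 = 0.068139
R_{2,1} = 0.080981 + (0.080981 − 0.125729)/3 = 0.066065
R_{2,2} = (16·0.066065 − 0.068139) / 15 = 0.065927

0.0659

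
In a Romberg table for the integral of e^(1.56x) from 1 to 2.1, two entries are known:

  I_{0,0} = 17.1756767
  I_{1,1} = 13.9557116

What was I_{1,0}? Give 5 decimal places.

From I_{1,1} = (4·I_{1,0} − I_{0,0})/3, solve for I_{1,0}:
4·I_{1,0} = 3·13.9557116 + 17.1756767 = 59.0428115
I_{1,0} = 14.7607029

14.76070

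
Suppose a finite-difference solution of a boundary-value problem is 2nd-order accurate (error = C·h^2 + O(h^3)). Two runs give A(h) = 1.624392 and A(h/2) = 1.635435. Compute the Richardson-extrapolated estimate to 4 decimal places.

1.6391

Extrapolated value = (4·A(h/2) − A(h)) / (4 − 1)
= (4·1.635435 − 1.624392) / 3
= 4.917348 / 3 = 1.639116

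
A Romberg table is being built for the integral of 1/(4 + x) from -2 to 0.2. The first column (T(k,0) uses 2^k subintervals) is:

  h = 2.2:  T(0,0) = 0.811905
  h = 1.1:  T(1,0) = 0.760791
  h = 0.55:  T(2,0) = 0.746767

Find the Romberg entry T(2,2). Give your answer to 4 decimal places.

0.7420

T(1,1) = 0.760791 + (0.760791 − 0.811905)/3 = 0.743753
T(2,1) = 0.746767 + (0.746767 − 0.760791)/3 = 0.742092
T(2,2) = (16·0.742092 − 0.743753) / 15 = 0.741981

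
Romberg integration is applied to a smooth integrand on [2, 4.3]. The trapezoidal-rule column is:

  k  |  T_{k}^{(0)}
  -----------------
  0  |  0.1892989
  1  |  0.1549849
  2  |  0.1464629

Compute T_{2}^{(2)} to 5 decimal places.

T_{1}^{(1)} = 0.1549849 + (0.1549849 − 0.1892989)/3 = 0.1435469
T_{2}^{(1)} = (4·0.1464629 − 0.1549849) / 3 = 0.1436222
T_{2}^{(2)} = (16·0.1436222 − 0.1435469) / 15 = 0.1436272

0.14363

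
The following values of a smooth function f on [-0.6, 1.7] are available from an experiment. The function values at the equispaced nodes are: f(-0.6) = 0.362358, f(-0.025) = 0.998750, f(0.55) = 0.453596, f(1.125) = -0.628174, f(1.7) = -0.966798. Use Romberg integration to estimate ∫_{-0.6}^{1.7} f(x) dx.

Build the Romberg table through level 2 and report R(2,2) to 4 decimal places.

R(0,0) (trapezoid, 1 panel, h=2.3000): -0.695106
R(1,0) (trapezoid, 2 panels, h=1.1500): 0.174082
R(2,0) (trapezoid, 4 panels, h=0.5750): 0.300122
R(1,1) = 0.174082 + (0.174082 − (-0.695106))/3 = 0.463811
R(2,1) = 0.300122 + (0.300122 − 0.174082)/3 = 0.342135
R(2,2) = 0.342135 + (0.342135 − 0.463811)/15 = 0.334023

0.3340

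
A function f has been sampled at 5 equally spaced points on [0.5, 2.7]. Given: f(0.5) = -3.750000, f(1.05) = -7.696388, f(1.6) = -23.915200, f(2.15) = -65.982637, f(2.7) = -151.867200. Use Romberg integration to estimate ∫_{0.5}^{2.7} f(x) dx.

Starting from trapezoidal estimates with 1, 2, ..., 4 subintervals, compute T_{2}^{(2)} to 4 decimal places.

T_{0}^{(0)} (trapezoid, 1 panel, h=2.2000): -171.178920
T_{1}^{(0)} (trapezoid, 2 panels, h=1.1000): -111.896180
T_{2}^{(0)} (trapezoid, 4 panels, h=0.5500): -96.471554
T_{1}^{(1)} = -111.896180 + (-111.896180 − (-171.178920))/3 = -92.135267
T_{2}^{(1)} = -96.471554 + (-96.471554 − (-111.896180))/3 = -91.330012
T_{2}^{(2)} = -91.330012 + (-91.330012 − (-92.135267))/15 = -91.276328

-91.2763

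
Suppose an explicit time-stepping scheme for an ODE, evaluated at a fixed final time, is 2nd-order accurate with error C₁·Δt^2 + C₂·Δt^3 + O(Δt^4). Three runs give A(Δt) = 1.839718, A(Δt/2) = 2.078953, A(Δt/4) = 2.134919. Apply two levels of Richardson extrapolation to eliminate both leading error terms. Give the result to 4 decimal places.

2.1528

First eliminate the Δt^2 term (factor 2^2 = 4):
  B₁ = (4·2.078953 − 1.839718)/3 = 2.158698
  B₂ = (4·2.134919 − 2.078953)/3 = 2.153574
Then eliminate the Δt^3 term (factor 2^3 = 8):
  (8·2.153574 − 2.158698)/7 = 2.152842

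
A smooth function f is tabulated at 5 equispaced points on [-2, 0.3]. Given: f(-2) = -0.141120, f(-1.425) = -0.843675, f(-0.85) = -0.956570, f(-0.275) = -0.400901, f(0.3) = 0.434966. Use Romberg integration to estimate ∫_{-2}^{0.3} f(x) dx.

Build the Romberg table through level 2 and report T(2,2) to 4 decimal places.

-1.2586

T(0,0) (trapezoid, 1 panel, h=2.3000): 0.337923
T(1,0) (trapezoid, 2 panels, h=1.1500): -0.931094
T(2,0) (trapezoid, 4 panels, h=0.5750): -1.181178
T(1,1) = -0.931094 + (-0.931094 − 0.337923)/3 = -1.354100
T(2,1) = -1.181178 + (-1.181178 − (-0.931094))/3 = -1.264539
T(2,2) = -1.264539 + (-1.264539 − (-1.354100))/15 = -1.258568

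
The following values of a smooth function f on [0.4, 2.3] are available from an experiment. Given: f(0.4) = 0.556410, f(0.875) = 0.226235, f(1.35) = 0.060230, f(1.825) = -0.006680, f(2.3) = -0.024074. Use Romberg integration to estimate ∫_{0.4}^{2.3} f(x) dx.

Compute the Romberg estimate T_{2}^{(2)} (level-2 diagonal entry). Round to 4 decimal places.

0.2422

T_{0}^{(0)} (trapezoid, 1 panel, h=1.9000): 0.505719
T_{1}^{(0)} (trapezoid, 2 panels, h=0.9500): 0.310078
T_{2}^{(0)} (trapezoid, 4 panels, h=0.4750): 0.259328
T_{1}^{(1)} = 0.310078 + (0.310078 − 0.505719)/3 = 0.244864
T_{2}^{(1)} = 0.259328 + (0.259328 − 0.310078)/3 = 0.242411
T_{2}^{(2)} = 0.242411 + (0.242411 − 0.244864)/15 = 0.242247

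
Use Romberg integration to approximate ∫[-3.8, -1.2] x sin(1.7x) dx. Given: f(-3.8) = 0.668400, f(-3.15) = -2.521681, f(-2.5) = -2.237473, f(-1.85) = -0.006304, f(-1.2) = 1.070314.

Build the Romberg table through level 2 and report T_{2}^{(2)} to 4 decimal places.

T_{0}^{(0)} (trapezoid, 1 panel, h=2.6000): 2.260328
T_{1}^{(0)} (trapezoid, 2 panels, h=1.3000): -1.778551
T_{2}^{(0)} (trapezoid, 4 panels, h=0.6500): -2.532466
T_{1}^{(1)} = -1.778551 + (-1.778551 − 2.260328)/3 = -3.124844
T_{2}^{(1)} = -2.532466 + (-2.532466 − (-1.778551))/3 = -2.783771
T_{2}^{(2)} = -2.783771 + (-2.783771 − (-3.124844))/15 = -2.761033

-2.7610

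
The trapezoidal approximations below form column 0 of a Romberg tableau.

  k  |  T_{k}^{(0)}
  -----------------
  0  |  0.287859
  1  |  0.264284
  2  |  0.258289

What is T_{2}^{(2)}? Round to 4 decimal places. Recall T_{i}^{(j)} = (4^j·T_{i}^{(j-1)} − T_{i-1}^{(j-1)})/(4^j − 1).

Richardson extrapolation on the trapezoidal column (denominator 4−1=3):
T_{1}^{(1)} = 0.264284 + (0.264284 − 0.287859)/3 = 0.256426
T_{2}^{(1)} = (4·0.258289 − 0.264284) / 3 = 0.256291
T_{2}^{(2)} = (16·0.256291 − 0.256426) / 15 = 0.256282

0.2563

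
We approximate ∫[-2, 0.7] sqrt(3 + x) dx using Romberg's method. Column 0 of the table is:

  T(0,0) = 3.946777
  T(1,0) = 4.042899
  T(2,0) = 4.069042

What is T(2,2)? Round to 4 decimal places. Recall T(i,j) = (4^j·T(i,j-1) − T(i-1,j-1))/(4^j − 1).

4.0779

T(1,1) = 4.042899 + (4.042899 − 3.946777)/3 = 4.074940
T(2,1) = 4.069042 + (4.069042 − 4.042899)/3 = 4.077756
T(2,2) = (16·4.077756 − 4.074940) / 15 = 4.077944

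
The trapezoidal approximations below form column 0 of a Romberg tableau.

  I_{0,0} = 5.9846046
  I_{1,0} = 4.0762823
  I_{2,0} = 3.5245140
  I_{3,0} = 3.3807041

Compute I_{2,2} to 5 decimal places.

3.33395

Richardson extrapolation on the trapezoidal column (denominator 4−1=3):
I_{1,1} = 4.0762823 + (4.0762823 − 5.9846046)/3 = 3.4401749
I_{2,1} = 3.5245140 + (3.5245140 − 4.0762823)/3 = 3.3405912
I_{2,2} = 3.3405912 + (3.3405912 − 3.4401749)/15 = 3.3339523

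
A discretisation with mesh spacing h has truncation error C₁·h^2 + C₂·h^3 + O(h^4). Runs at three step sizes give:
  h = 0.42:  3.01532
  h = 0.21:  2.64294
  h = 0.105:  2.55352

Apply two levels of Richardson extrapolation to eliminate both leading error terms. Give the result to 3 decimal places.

2.524

First eliminate the h^2 term (factor 2^2 = 4):
  B₁ = (4·2.64294 − 3.01532)/3 = 2.51881
  B₂ = (4·2.55352 − 2.64294)/3 = 2.52371
Then eliminate the h^3 term (factor 2^3 = 8):
  (8·2.52371 − 2.51881)/7 = 2.52441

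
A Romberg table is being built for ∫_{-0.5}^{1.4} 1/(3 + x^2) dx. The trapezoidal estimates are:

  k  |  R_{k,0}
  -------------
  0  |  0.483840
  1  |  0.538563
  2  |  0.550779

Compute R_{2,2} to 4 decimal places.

0.5547

Richardson extrapolation on the trapezoidal column (denominator 4−1=3):
R_{1,1} = (4·0.538563 − 0.483840) / 3 = 0.556804
R_{2,1} = 0.550779 + (0.550779 − 0.538563)/3 = 0.554851
R_{2,2} = (16·0.554851 − 0.556804) / 15 = 0.554721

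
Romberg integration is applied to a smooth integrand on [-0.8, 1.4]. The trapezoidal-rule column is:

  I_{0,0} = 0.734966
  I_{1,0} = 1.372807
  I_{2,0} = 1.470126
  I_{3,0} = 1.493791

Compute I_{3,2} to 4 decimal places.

Richardson extrapolation on the trapezoidal column (denominator 4−1=3):
I_{2,1} = 1.470126 + (1.470126 − 1.372807)/3 = 1.502566
I_{3,1} = (4·1.493791 − 1.470126) / 3 = 1.501679
I_{3,2} = 1.501679 + (1.501679 − 1.502566)/15 = 1.501620

1.5016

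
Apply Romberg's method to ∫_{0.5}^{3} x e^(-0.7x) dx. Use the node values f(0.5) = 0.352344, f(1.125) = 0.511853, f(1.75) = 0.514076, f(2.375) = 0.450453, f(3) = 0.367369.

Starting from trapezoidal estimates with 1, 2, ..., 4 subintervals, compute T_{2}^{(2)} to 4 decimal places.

T_{0}^{(0)} (trapezoid, 1 panel, h=2.5000): 0.899641
T_{1}^{(0)} (trapezoid, 2 panels, h=1.2500): 1.092416
T_{2}^{(0)} (trapezoid, 4 panels, h=0.6250): 1.147649
T_{1}^{(1)} = 1.092416 + (1.092416 − 0.899641)/3 = 1.156674
T_{2}^{(1)} = 1.147649 + (1.147649 − 1.092416)/3 = 1.166060
T_{2}^{(2)} = 1.166060 + (1.166060 − 1.156674)/15 = 1.166686

1.1667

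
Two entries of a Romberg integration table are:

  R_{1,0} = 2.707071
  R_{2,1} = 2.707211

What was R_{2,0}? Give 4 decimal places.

From R_{2,1} = (4·R_{2,0} − R_{1,0})/3, solve for R_{2,0}:
4·R_{2,0} = 3·2.707211 + 2.707071 = 10.828704
R_{2,0} = 2.707176

2.7072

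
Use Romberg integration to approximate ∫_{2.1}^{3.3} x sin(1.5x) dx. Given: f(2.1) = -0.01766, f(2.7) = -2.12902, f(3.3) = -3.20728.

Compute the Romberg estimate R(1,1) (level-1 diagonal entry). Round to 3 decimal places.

R(0,0) (trapezoid, 1 panel, h=1.2000): -1.93496
R(1,0) (trapezoid, 2 panels, h=0.6000): -2.24489
R(1,1) = -2.24489 + (-2.24489 − (-1.93496))/3 = -2.34820

-2.348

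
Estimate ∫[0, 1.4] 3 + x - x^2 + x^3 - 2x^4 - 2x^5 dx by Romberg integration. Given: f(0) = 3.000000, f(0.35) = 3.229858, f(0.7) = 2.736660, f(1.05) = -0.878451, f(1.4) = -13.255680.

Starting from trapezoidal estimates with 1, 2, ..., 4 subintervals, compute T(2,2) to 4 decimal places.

T(0,0) (trapezoid, 1 panel, h=1.4000): -7.178976
T(1,0) (trapezoid, 2 panels, h=0.7000): -1.673826
T(2,0) (trapezoid, 4 panels, h=0.3500): -0.013921
T(1,1) = -1.673826 + (-1.673826 − (-7.178976))/3 = 0.161224
T(2,1) = -0.013921 + (-0.013921 − (-1.673826))/3 = 0.539381
T(2,2) = 0.539381 + (0.539381 − 0.161224)/15 = 0.564591

0.5646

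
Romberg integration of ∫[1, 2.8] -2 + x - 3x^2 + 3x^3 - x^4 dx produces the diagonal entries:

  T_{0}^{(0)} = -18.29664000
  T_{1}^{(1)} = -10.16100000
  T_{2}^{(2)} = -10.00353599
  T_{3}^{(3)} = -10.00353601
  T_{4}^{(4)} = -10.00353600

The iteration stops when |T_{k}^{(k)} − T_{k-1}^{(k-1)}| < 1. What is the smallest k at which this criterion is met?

k = 2

|T_{1}^{(1)} − T_{0}^{(0)}| = 8.13564000 ≥ 1
|T_{2}^{(2)} − T_{1}^{(1)}| = 0.15746401 < 1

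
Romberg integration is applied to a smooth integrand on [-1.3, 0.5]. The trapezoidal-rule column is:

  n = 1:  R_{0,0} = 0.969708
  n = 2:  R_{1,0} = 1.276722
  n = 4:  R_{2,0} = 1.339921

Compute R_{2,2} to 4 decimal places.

Richardson extrapolation on the trapezoidal column (denominator 4−1=3):
R_{1,1} = 1.276722 + (1.276722 − 0.969708)/3 = 1.379060
R_{2,1} = (4·1.339921 − 1.276722) / 3 = 1.360987
R_{2,2} = (16·1.360987 − 1.379060) / 15 = 1.359782

1.3598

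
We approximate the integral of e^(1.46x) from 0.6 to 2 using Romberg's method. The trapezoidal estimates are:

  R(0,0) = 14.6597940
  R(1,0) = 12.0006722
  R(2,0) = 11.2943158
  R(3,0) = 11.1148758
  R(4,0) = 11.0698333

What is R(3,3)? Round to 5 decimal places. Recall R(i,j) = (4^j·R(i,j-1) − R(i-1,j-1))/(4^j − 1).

R(1,1) = 12.0006722 + (12.0006722 − 14.6597940)/3 = 11.1142983
R(2,1) = (4·11.2943158 − 12.0006722) / 3 = 11.0588637
R(3,1) = 11.1148758 + (11.1148758 − 11.2943158)/3 = 11.0550625
R(2,2) = (16·11.0588637 − 11.1142983) / 15 = 11.0551681
R(3,2) = (16·11.0550625 − 11.0588637) / 15 = 11.0548091
R(3,3) = (64·11.0548091 − 11.0551681) / 63 = 11.0548034
(Column j=1 coincides with Simpson's rule on the same nodes.)

11.05480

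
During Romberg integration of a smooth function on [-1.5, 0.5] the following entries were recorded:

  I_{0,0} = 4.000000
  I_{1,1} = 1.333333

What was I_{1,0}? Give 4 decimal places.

From I_{1,1} = (4·I_{1,0} − I_{0,0})/3, solve for I_{1,0}:
4·I_{1,0} = 3·1.333333 + 4.000000 = 7.999999
I_{1,0} = 2.000000

2.0000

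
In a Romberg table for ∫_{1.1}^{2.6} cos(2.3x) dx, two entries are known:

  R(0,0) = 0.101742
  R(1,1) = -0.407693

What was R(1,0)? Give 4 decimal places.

From R(1,1) = (4·R(1,0) − R(0,0))/3, solve for R(1,0):
4·R(1,0) = 3·(-0.407693) + 0.101742 = -1.121337
R(1,0) = -0.280334

-0.2803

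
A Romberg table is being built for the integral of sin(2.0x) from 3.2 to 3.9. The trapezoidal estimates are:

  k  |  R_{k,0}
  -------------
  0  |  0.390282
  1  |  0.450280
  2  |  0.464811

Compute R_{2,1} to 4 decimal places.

0.4697

Richardson extrapolation on the trapezoidal column (denominator 4−1=3):
R_{2,1} = (4·0.464811 − 0.450280) / 3 = 0.469655
(Column j=1 coincides with Simpson's rule on the same nodes.)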